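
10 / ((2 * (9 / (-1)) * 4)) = -5 / 36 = -0.14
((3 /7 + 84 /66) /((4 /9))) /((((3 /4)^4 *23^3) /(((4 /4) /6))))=4192 /25295193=0.00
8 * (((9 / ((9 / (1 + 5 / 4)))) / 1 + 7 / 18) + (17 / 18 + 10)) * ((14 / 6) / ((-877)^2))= 2282 / 6922161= 0.00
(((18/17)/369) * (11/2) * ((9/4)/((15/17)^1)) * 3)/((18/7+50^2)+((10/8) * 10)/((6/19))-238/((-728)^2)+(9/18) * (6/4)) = 2810808/59202474185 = 0.00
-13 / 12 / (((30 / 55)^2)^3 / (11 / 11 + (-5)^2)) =-299393809 / 279936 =-1069.51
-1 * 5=-5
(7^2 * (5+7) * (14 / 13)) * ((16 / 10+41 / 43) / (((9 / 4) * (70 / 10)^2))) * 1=40992 / 2795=14.67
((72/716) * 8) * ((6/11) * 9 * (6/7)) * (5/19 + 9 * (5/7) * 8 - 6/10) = 1585184256/9165695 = 172.95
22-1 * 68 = -46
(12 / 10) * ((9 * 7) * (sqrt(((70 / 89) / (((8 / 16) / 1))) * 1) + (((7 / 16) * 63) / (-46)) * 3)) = -250047 / 1840 + 756 * sqrt(3115) / 445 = -41.08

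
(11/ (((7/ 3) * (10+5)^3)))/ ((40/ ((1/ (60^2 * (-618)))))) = -11/ 700812000000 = -0.00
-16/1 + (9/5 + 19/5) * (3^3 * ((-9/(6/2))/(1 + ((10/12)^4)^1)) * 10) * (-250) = 1469633264/1921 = 765035.54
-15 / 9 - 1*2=-11 / 3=-3.67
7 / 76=0.09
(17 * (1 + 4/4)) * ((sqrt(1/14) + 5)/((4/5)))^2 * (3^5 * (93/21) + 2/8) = 64045375 * sqrt(14)/1568 + 4495985325/3136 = 1586497.78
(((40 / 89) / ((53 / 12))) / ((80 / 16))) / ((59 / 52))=4992 / 278303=0.02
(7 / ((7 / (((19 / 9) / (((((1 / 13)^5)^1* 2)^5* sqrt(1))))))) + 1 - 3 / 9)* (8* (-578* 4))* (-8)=619947958266139045010796667356016 / 9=68883106474015449445644070000000.00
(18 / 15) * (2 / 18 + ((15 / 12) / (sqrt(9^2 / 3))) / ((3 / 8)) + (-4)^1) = -14 / 3 + 4 * sqrt(3) / 9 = -3.90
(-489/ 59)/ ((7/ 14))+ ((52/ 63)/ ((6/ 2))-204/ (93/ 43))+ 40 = -70.62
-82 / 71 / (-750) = 41 / 26625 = 0.00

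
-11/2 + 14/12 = -13/3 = -4.33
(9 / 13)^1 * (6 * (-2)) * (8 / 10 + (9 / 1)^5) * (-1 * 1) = 31886892 / 65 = 490567.57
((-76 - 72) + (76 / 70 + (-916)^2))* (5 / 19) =29361818 / 133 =220765.55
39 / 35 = 1.11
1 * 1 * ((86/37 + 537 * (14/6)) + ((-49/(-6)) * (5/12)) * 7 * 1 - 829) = 1199183/2664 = 450.14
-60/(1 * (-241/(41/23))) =2460/5543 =0.44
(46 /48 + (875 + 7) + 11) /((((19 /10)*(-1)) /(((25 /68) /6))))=-2681875 /93024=-28.83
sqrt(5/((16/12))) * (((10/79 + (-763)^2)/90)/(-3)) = -45991361 * sqrt(15)/42660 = -4175.43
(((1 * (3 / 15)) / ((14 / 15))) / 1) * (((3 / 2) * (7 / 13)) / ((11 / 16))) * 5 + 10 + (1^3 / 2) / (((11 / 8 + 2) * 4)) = 43613 / 3861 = 11.30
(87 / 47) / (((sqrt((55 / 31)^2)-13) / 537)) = -16647 / 188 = -88.55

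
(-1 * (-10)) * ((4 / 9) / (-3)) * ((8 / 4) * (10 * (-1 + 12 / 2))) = -4000 / 27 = -148.15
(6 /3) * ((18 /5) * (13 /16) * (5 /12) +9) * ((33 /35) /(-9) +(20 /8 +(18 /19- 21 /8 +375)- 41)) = 582288137 /85120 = 6840.79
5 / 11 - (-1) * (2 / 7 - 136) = -10415 / 77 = -135.26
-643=-643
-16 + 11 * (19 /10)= 49 /10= 4.90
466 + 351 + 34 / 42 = 17174 / 21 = 817.81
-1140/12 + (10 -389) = -474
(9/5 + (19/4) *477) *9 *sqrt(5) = 408159 *sqrt(5)/20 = 45633.56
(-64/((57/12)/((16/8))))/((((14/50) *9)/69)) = -294400/399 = -737.84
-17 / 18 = -0.94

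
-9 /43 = -0.21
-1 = -1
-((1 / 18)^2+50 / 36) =-451 / 324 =-1.39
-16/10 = -8/5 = -1.60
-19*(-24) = 456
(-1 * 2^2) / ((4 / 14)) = -14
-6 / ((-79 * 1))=6 / 79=0.08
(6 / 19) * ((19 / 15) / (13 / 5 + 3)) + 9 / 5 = 131 / 70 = 1.87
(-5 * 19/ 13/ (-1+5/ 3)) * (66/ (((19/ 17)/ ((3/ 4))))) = -25245/ 52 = -485.48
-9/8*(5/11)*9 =-405/88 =-4.60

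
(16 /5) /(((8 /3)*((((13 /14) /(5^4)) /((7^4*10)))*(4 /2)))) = 126052500 /13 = 9696346.15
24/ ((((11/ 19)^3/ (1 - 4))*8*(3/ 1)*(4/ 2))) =-20577/ 2662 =-7.73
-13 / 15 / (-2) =13 / 30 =0.43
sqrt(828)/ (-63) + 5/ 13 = 5/ 13 -2*sqrt(23)/ 21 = -0.07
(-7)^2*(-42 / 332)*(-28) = 14406 / 83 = 173.57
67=67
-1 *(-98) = 98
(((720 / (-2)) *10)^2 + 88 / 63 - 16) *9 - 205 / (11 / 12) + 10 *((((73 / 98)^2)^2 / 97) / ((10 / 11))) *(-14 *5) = 819949048715424035 / 7029763048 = 116639642.49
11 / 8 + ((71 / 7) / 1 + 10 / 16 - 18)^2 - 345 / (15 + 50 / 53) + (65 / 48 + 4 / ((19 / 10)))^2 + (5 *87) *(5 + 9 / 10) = 17980319523877 / 6887672064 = 2610.51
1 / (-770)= -1 / 770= -0.00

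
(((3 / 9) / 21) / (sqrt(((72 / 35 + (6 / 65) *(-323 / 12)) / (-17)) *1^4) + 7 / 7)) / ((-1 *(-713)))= 2210 / 96774777- sqrt(6017830) / 677423439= 0.00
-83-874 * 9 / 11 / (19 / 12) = -5881 / 11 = -534.64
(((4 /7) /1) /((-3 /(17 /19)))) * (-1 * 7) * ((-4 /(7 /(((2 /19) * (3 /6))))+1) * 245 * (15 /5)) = 307020 /361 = 850.47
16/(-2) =-8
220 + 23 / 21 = 4643 / 21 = 221.10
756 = 756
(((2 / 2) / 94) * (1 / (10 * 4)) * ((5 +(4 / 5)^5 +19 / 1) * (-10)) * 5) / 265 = -9503 / 7784375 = -0.00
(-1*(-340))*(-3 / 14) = -510 / 7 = -72.86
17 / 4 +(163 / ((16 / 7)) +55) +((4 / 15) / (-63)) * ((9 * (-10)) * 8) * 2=45917 / 336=136.66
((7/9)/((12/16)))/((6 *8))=7/324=0.02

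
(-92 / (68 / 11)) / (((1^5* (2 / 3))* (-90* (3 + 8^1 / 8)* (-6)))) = -0.01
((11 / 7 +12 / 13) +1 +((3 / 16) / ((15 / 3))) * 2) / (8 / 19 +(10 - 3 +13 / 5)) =246867 / 693056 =0.36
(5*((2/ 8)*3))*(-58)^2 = 12615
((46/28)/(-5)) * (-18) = 207/35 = 5.91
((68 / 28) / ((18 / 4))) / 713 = 34 / 44919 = 0.00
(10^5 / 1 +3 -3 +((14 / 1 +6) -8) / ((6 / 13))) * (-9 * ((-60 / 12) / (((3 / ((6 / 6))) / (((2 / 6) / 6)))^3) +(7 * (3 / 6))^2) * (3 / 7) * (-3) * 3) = 10719058453 / 252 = 42535946.24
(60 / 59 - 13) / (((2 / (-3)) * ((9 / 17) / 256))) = 1538432 / 177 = 8691.71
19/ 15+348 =5239/ 15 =349.27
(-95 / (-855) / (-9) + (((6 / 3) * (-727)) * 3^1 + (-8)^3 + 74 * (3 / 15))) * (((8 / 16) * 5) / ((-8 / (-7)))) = -13775867 / 1296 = -10629.53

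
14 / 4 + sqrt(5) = sqrt(5) + 7 / 2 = 5.74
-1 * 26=-26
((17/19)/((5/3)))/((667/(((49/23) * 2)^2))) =489804/33520085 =0.01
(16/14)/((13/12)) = 96/91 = 1.05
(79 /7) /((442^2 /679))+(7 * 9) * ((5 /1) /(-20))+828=39673018 /48841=812.29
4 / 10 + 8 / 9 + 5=6.29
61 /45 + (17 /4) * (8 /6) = 7.02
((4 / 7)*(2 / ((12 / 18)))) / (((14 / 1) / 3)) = 18 / 49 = 0.37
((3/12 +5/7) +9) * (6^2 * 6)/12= 2511/14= 179.36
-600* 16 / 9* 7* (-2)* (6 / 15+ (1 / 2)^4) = 20720 / 3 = 6906.67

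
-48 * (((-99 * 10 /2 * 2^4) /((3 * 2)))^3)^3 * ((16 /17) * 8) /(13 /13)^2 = 74750927874450845073408000000000 /17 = 4397113404379461474906353000000.00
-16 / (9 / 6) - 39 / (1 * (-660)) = -7001 / 660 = -10.61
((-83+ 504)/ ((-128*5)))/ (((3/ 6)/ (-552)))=29049/ 40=726.22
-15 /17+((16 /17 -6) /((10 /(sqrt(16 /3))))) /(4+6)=-15 /17 -86*sqrt(3) /1275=-1.00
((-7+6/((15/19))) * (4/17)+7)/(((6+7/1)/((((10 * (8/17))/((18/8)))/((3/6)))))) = 77696/33813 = 2.30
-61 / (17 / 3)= -183 / 17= -10.76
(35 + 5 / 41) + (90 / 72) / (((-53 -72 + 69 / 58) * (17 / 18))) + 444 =2398027083 / 5005157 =479.11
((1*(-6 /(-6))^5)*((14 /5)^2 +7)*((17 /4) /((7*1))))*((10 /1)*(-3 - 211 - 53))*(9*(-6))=6495309 /5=1299061.80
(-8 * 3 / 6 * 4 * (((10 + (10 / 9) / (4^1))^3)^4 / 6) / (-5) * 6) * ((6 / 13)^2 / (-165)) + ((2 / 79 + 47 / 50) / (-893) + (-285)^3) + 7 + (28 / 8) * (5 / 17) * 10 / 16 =-1935246697377077986457670037797871 / 335827071674391336811200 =-5762628628.26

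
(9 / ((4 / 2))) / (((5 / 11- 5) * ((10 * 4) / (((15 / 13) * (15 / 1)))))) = -891 / 2080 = -0.43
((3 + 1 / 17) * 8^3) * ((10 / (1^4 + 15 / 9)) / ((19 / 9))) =898560 / 323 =2781.92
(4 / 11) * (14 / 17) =56 / 187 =0.30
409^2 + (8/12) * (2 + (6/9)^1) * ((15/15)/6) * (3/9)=13549769/81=167281.10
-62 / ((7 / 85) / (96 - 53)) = -226610 / 7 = -32372.86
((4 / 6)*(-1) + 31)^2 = 920.11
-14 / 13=-1.08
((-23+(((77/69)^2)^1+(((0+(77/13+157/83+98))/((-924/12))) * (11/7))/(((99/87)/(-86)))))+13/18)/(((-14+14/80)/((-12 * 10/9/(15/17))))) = 713839113716320/4593616946919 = 155.40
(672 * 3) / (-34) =-1008 / 17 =-59.29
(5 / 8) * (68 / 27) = 85 / 54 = 1.57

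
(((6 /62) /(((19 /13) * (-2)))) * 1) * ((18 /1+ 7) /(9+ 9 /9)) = -0.08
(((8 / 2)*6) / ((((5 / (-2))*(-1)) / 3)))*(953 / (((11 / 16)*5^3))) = 2195712 / 6875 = 319.38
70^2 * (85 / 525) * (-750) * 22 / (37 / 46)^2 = -27698440000 / 1369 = -20232607.74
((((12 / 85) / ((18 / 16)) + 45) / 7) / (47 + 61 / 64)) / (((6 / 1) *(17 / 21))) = 368224 / 13304115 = 0.03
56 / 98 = 4 / 7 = 0.57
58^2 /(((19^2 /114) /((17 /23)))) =343128 /437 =785.19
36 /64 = 9 /16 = 0.56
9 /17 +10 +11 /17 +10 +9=513 /17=30.18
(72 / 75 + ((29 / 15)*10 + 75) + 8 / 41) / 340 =293627 / 1045500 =0.28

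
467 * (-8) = -3736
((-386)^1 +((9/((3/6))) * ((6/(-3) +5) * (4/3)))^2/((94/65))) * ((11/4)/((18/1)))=826859/1692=488.69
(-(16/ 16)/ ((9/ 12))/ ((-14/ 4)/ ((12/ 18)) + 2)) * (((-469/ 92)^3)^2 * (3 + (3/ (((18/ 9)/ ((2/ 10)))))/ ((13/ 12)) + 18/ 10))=117065720241807491/ 3202312350848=36556.62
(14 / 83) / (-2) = -7 / 83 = -0.08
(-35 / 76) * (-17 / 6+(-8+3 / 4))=4235 / 912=4.64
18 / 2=9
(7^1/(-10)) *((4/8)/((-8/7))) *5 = 49/32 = 1.53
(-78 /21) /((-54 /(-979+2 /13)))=-12725 /189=-67.33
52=52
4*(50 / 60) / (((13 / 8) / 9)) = 240 / 13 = 18.46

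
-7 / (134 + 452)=-7 / 586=-0.01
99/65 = 1.52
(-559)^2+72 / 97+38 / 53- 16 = 1606390067 / 5141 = 312466.46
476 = 476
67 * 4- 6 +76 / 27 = 7150 / 27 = 264.81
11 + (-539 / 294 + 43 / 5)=17.77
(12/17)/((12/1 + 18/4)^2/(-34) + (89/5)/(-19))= -9120/115559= -0.08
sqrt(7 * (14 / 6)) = 7 * sqrt(3) / 3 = 4.04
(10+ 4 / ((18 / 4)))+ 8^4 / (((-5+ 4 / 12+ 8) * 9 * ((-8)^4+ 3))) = 10.92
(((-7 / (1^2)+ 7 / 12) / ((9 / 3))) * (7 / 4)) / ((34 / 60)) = -6.61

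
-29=-29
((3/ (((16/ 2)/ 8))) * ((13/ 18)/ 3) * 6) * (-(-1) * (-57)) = -247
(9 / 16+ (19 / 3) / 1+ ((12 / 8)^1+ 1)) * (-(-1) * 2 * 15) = 281.88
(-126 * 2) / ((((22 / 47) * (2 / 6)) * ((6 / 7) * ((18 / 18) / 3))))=-62181 / 11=-5652.82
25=25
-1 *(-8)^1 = 8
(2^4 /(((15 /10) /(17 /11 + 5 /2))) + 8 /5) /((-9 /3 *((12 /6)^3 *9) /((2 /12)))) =-923 /26730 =-0.03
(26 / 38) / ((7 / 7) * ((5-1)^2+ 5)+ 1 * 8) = 13 / 551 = 0.02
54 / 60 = 9 / 10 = 0.90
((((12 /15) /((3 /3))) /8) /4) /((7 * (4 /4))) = 0.00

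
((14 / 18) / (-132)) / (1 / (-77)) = 0.45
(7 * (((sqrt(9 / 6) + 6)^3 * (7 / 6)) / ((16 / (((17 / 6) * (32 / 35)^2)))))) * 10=9928 * sqrt(6) / 15 + 14688 / 5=4558.84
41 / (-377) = -41 / 377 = -0.11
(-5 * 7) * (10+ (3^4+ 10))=-3535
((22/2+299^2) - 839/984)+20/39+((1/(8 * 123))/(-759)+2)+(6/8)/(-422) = 183175146067943/2048626008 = 89413.66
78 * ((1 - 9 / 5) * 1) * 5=-312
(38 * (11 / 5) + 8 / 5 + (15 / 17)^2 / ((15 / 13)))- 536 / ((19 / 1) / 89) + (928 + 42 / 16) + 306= -260984397 / 219640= -1188.24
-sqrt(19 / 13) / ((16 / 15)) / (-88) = 15*sqrt(247) / 18304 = 0.01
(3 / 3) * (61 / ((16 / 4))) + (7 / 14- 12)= 15 / 4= 3.75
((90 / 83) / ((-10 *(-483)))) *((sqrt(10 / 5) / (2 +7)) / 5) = sqrt(2) / 200445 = 0.00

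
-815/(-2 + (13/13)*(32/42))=17115/26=658.27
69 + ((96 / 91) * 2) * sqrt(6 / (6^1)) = 6471 / 91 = 71.11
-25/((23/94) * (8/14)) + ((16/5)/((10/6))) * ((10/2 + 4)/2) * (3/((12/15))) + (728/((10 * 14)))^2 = -137269/1150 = -119.36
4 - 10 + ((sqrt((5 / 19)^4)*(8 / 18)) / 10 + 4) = -6488 / 3249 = -2.00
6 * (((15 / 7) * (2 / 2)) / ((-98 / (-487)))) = 21915 / 343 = 63.89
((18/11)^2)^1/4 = 81/121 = 0.67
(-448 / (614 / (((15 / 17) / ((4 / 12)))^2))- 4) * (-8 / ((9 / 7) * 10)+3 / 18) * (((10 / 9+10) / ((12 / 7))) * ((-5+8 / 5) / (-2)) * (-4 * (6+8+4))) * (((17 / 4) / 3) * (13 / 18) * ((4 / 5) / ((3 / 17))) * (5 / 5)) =-51280222084 / 3357045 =-15275.41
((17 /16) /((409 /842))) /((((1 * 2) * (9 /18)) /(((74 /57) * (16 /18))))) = 529618 /209817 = 2.52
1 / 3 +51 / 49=202 / 147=1.37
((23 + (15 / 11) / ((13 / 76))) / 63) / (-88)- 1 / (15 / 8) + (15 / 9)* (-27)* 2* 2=-715649057 / 3963960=-180.54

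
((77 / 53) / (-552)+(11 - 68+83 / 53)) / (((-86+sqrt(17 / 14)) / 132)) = 86.19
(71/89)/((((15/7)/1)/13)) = 6461/1335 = 4.84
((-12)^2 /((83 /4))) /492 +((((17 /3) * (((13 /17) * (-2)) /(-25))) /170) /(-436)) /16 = 2134611761 /151338216000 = 0.01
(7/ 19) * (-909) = -6363/ 19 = -334.89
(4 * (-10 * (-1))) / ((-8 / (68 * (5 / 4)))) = -425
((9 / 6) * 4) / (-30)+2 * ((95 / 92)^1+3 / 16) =2061 / 920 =2.24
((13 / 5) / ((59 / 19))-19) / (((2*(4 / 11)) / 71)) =-2092299 / 1180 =-1773.13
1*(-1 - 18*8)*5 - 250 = -975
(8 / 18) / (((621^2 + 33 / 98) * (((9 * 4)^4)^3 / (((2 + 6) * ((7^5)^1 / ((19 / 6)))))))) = 823543 / 79745199799383274011623424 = 0.00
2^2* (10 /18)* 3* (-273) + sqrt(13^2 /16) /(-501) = -3647293 /2004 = -1820.01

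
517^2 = 267289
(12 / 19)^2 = 144 / 361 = 0.40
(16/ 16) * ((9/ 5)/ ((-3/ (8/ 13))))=-24/ 65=-0.37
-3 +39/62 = -147/62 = -2.37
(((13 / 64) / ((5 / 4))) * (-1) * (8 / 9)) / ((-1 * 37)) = 13 / 3330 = 0.00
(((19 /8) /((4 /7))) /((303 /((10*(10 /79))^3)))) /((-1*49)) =-593750 /1045735719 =-0.00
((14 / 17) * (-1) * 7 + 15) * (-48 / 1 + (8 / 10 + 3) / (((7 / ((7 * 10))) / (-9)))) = -61230 / 17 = -3601.76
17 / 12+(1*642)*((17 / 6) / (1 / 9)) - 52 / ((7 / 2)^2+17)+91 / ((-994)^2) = 10398073279 / 635166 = 16370.64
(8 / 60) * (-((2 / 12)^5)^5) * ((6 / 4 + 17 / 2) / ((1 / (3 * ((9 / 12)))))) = -1 / 9476762676643233792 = -0.00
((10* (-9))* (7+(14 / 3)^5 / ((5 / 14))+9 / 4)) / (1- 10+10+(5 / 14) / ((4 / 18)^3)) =-1689133544 / 101439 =-16651.72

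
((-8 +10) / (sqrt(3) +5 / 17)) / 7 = -85 / 2947 +289 *sqrt(3) / 2947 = 0.14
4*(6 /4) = 6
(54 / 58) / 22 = 27 / 638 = 0.04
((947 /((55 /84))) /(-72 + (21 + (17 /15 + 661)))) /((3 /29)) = 2306892 /100837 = 22.88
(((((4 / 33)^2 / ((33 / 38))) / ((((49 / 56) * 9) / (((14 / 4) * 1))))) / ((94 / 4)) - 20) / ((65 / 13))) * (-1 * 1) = 304022156 / 76006755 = 4.00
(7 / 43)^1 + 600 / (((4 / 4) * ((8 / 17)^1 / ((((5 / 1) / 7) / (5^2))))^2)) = 40025 / 16856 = 2.37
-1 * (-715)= 715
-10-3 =-13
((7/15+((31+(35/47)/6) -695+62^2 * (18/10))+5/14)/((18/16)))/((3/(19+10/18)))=36249.61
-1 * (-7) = 7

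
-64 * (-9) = 576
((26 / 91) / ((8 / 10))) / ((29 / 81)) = 405 / 406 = 1.00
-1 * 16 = -16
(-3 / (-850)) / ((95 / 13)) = 39 / 80750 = 0.00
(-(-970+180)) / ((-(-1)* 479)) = 790 / 479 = 1.65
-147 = -147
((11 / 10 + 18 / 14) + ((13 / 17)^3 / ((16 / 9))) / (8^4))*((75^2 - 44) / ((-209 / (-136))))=150050128554923 / 17318174720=8664.32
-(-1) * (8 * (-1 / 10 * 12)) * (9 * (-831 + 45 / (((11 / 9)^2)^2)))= 70056.09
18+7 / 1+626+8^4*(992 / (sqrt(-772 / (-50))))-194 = 457+10158080*sqrt(386) / 193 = 1034522.32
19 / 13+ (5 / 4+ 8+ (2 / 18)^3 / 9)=3654529 / 341172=10.71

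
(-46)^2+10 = 2126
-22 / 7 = -3.14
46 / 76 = 23 / 38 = 0.61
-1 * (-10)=10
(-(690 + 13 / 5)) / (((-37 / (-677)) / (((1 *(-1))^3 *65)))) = 30477863 / 37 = 823726.03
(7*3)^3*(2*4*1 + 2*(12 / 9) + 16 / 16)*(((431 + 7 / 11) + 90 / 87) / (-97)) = -14912586990 / 30943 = -481937.34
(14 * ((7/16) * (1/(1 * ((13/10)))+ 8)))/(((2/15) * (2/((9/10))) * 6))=25137/832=30.21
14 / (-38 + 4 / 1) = -7 / 17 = -0.41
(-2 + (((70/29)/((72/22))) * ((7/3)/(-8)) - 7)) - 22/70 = -4178453/438480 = -9.53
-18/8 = -9/4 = -2.25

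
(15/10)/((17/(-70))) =-6.18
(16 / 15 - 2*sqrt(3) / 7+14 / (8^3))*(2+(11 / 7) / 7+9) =231055 / 18816 - 1100*sqrt(3) / 343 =6.73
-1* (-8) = 8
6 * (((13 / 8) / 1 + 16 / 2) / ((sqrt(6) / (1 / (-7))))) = -11 * sqrt(6) / 8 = -3.37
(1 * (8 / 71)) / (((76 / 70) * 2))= 70 / 1349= 0.05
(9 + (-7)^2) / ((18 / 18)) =58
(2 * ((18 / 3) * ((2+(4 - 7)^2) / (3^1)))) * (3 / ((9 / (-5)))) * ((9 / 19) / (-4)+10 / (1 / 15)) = -208835 / 19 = -10991.32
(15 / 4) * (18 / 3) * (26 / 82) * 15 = 8775 / 82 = 107.01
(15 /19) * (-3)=-45 /19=-2.37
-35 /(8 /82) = -1435 /4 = -358.75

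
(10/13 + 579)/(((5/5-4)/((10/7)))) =-75370/273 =-276.08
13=13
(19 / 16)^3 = 6859 / 4096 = 1.67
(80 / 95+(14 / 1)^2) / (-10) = -374 / 19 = -19.68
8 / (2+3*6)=2 / 5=0.40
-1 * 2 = -2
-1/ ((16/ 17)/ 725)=-12325/ 16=-770.31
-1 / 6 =-0.17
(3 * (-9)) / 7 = -27 / 7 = -3.86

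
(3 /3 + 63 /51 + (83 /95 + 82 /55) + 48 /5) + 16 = 536501 /17765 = 30.20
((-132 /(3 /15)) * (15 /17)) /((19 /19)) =-9900 /17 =-582.35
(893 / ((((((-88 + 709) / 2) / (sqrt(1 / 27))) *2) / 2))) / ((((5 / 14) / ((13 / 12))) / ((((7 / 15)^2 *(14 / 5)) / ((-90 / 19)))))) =-529590971 *sqrt(3) / 4244146875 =-0.22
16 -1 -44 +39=10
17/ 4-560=-2223/ 4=-555.75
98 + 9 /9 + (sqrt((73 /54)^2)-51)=2665 /54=49.35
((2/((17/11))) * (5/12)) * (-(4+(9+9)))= -605/51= -11.86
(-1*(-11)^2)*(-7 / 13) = 847 / 13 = 65.15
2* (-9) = -18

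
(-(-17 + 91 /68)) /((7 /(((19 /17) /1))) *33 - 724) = -20235 /668372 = -0.03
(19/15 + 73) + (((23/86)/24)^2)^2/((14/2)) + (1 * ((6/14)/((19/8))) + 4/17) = 74.68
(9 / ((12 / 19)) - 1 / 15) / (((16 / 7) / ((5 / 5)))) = 5957 / 960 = 6.21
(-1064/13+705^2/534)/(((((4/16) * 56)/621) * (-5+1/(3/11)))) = -3659645529/129584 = -28241.49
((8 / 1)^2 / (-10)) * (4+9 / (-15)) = -544 / 25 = -21.76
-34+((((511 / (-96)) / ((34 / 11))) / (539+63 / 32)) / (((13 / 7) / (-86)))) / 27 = -1504910179 / 44269173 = -33.99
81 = 81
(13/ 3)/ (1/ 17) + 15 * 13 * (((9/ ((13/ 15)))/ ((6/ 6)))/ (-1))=-5854/ 3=-1951.33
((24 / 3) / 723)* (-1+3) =16 / 723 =0.02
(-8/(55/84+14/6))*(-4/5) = 2688/1255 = 2.14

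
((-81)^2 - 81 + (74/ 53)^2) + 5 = 18221841/ 2809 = 6486.95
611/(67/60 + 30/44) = 403260/1187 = 339.73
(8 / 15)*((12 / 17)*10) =64 / 17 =3.76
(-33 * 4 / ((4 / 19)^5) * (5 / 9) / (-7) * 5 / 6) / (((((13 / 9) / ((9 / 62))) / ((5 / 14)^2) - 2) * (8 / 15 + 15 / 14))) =2298129384375 / 13279503872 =173.06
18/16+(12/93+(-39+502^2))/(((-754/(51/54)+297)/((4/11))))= -4222982849/23250744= -181.63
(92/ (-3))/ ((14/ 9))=-138/ 7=-19.71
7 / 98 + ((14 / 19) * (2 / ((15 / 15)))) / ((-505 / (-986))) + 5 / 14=222041 / 67165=3.31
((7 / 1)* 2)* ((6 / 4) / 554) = 21 / 554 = 0.04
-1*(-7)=7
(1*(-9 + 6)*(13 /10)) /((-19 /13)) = 507 /190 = 2.67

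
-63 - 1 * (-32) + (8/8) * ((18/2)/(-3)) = -34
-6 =-6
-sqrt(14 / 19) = -sqrt(266) / 19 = -0.86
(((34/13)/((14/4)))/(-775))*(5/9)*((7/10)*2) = -68/90675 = -0.00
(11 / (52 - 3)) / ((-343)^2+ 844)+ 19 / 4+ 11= 365787935 / 23224628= 15.75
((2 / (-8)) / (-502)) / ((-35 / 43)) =-43 / 70280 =-0.00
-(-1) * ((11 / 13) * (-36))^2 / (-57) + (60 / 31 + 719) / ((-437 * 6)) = -227396597 / 13736658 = -16.55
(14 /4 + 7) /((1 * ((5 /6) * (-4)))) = -3.15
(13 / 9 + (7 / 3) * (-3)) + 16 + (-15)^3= -30281 / 9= -3364.56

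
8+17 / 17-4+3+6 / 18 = 25 / 3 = 8.33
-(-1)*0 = 0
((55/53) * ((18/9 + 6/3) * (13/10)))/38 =0.14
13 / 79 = 0.16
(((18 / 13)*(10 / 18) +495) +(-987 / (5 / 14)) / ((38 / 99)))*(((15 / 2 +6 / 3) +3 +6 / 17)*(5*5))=-476077460 / 221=-2154196.65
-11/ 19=-0.58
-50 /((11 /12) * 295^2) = -0.00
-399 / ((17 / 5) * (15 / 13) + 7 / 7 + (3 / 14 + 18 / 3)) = -72618 / 2027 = -35.83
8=8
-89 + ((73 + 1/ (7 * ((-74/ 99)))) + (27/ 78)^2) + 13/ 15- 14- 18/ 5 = -86153489/ 2626260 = -32.80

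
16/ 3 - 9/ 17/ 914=248581/ 46614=5.33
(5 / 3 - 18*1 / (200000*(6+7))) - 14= -48100027 / 3900000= -12.33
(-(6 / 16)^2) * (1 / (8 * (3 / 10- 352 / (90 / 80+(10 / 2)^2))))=855 / 640768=0.00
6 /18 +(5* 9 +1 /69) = 1043 /23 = 45.35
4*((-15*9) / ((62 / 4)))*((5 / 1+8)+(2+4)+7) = -28080 / 31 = -905.81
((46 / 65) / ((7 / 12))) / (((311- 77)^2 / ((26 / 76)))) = 23 / 3034395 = 0.00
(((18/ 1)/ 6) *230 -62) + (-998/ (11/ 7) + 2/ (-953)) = -74356/ 10483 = -7.09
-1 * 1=-1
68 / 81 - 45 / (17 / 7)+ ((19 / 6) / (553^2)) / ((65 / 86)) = -484197718012 / 27371434545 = -17.69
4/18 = 2/9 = 0.22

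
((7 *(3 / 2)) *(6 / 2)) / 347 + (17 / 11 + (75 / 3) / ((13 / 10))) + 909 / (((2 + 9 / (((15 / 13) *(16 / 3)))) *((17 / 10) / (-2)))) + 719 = 201424908829 / 467330578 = 431.01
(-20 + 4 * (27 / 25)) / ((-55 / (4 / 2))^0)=-15.68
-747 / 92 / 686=-747 / 63112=-0.01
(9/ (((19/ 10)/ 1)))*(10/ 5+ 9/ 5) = 18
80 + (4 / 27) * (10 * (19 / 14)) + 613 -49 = 122096 / 189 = 646.01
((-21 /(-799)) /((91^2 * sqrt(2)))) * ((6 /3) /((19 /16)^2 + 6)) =768 * sqrt(2) /1793076649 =0.00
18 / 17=1.06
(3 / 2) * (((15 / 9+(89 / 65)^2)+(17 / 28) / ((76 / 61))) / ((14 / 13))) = 108665639 / 19364800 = 5.61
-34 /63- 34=-2176 /63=-34.54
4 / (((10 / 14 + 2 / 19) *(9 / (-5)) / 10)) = -26600 / 981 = -27.12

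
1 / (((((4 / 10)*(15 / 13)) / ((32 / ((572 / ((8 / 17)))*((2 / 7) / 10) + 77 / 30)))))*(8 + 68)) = 455 / 18601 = 0.02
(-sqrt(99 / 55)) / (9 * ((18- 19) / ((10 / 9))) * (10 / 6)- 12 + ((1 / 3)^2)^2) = 486 * sqrt(5) / 20645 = 0.05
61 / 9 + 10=16.78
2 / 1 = 2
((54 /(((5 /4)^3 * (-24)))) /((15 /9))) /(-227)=432 /141875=0.00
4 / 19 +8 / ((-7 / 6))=-884 / 133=-6.65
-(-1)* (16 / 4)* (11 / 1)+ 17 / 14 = 633 / 14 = 45.21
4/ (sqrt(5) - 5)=-1 - sqrt(5)/ 5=-1.45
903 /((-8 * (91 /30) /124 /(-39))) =179955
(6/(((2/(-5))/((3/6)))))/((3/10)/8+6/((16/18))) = -200/181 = -1.10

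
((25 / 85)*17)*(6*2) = 60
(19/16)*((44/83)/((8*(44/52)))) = 247/2656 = 0.09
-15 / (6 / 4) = -10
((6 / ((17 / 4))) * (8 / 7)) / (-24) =-8 / 119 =-0.07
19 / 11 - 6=-47 / 11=-4.27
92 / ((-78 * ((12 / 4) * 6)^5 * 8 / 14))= -161 / 147386304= -0.00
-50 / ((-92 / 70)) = 38.04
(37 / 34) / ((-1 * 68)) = -37 / 2312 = -0.02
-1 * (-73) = 73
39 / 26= 3 / 2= 1.50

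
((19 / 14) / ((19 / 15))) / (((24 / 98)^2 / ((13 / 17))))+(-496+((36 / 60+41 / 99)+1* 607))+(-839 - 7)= -193969037 / 269280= -720.32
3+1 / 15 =46 / 15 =3.07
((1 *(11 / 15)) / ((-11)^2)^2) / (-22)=-1 / 439230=-0.00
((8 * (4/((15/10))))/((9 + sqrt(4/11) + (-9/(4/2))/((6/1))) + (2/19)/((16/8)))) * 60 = 675220480/4356667 - 14786560 * sqrt(11)/4356667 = 143.73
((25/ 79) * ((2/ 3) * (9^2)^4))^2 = 514727830236622500/ 6241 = 82475217150556.40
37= 37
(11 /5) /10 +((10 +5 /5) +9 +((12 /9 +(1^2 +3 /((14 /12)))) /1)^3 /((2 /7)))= 14327864 /33075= 433.19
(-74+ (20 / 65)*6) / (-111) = 938 / 1443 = 0.65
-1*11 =-11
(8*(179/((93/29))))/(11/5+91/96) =6644480/46841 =141.85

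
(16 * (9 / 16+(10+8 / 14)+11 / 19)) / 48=24925 / 6384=3.90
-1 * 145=-145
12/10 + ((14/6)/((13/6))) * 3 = 288/65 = 4.43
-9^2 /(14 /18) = -729 /7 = -104.14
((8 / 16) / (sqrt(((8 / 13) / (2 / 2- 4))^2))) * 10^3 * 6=14625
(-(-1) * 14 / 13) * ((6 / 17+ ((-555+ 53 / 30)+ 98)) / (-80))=1623923 / 265200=6.12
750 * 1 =750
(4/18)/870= 1/3915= 0.00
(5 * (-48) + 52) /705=-4 /15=-0.27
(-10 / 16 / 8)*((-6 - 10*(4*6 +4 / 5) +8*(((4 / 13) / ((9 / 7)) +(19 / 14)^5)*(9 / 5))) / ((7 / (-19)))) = -39.07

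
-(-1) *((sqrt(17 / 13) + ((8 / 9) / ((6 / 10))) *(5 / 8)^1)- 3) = -56 / 27 + sqrt(221) / 13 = -0.93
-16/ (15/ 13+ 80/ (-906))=-94224/ 6275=-15.02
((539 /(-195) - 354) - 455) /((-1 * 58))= 14.00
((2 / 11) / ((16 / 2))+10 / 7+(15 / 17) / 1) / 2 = 1.17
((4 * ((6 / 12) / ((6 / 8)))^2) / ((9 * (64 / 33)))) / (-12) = -11 / 1296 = -0.01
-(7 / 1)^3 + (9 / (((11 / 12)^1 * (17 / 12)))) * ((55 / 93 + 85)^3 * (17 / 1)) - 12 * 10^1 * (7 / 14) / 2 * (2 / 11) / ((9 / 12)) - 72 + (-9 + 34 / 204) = 145254353124677 / 1966206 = 73875450.04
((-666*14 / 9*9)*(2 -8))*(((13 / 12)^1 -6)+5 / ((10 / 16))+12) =843822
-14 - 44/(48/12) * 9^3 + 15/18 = -48193/6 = -8032.17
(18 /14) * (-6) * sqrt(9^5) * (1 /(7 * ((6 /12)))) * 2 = -52488 /49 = -1071.18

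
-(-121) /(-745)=-121 /745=-0.16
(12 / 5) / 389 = 12 / 1945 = 0.01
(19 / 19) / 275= 1 / 275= 0.00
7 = 7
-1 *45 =-45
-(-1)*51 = 51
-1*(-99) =99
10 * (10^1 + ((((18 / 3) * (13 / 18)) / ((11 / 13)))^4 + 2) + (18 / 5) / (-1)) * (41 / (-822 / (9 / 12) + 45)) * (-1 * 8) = 2708271260272 / 1246402971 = 2172.87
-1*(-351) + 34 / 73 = 351.47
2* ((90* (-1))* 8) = -1440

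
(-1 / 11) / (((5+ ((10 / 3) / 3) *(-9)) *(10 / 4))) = 2 / 275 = 0.01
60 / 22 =30 / 11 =2.73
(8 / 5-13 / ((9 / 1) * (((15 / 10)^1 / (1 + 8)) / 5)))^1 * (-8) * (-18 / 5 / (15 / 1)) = -10016 / 125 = -80.13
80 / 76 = 20 / 19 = 1.05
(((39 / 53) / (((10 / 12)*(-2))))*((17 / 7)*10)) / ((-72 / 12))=663 / 371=1.79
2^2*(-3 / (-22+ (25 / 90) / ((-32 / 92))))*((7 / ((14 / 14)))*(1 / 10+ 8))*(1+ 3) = 279936 / 2345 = 119.38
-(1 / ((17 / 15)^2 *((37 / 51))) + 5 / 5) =-1304 / 629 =-2.07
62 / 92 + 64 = 2975 / 46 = 64.67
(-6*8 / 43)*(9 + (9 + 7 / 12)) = -892 / 43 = -20.74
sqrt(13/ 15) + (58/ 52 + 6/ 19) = sqrt(195)/ 15 + 707/ 494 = 2.36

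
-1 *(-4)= 4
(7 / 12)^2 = 49 / 144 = 0.34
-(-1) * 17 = 17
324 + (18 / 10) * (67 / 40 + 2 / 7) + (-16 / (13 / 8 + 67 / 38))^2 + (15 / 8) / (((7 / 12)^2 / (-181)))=-67321203109 / 103968200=-647.52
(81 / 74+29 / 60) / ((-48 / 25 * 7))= -17515 / 149184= -0.12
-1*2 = -2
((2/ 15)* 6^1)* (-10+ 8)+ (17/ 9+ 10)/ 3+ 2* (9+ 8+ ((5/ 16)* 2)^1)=20311/ 540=37.61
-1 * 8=-8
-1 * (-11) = 11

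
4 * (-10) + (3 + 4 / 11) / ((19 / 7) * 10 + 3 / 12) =-336444 / 8437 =-39.88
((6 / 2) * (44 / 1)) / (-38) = -66 / 19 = -3.47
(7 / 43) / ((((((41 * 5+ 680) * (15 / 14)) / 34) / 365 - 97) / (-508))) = 123563888 / 144819743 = 0.85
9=9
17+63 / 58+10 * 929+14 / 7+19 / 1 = 9329.09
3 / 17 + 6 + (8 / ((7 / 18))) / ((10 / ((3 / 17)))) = 3891 / 595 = 6.54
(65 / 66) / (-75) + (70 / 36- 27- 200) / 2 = -24759 / 220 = -112.54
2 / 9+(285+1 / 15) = 12838 / 45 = 285.29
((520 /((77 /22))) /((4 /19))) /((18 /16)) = 39520 /63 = 627.30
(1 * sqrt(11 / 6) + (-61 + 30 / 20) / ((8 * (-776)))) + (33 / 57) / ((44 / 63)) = 197813 / 235904 + sqrt(66) / 6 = 2.19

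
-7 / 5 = -1.40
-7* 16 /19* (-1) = 112 /19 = 5.89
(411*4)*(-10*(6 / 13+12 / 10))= -27315.69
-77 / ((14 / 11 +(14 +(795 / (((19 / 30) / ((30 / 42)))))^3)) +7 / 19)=-1992683539 / 18653823264152387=-0.00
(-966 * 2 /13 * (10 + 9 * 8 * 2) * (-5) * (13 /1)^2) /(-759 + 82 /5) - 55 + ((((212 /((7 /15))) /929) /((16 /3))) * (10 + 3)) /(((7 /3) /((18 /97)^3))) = -4025820177912895585 /154259509481329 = -26097.71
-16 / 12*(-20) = 26.67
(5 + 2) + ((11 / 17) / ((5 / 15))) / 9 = 368 / 51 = 7.22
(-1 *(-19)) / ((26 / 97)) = 1843 / 26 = 70.88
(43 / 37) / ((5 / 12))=516 / 185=2.79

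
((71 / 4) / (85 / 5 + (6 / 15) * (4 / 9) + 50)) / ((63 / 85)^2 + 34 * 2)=0.00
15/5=3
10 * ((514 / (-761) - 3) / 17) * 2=-55940 / 12937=-4.32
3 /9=1 /3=0.33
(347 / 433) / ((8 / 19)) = 6593 / 3464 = 1.90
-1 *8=-8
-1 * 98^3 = -941192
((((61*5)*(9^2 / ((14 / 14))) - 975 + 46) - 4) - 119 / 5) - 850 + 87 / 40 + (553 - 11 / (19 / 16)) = 3563505 / 152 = 23444.11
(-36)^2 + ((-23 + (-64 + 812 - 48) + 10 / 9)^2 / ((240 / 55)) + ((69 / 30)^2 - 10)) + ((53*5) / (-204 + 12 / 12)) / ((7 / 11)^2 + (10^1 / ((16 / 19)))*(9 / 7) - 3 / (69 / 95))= 60098068723263571 / 563402012400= 106669.96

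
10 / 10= 1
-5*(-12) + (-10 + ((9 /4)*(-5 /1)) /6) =385 /8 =48.12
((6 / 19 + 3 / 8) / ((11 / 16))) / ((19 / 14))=2940 / 3971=0.74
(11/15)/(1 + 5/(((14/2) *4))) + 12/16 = 247/180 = 1.37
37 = 37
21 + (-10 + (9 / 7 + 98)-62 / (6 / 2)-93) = -3.38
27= 27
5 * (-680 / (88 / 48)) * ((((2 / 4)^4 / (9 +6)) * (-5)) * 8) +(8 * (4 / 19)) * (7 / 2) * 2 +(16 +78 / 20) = 712231 / 2090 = 340.78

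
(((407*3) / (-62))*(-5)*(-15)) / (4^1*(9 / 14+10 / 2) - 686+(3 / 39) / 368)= 1533331800 / 688723559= 2.23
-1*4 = -4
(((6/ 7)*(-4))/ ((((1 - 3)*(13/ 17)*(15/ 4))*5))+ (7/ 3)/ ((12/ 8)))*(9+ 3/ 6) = 325831/ 20475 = 15.91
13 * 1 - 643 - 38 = -668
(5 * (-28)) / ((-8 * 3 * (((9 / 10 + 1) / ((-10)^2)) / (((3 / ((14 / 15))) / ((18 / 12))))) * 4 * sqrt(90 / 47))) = 625 * sqrt(470) / 114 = 118.86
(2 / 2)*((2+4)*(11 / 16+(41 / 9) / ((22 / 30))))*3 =10929 / 88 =124.19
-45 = -45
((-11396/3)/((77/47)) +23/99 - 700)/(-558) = 298825/55242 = 5.41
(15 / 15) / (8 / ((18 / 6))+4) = 0.15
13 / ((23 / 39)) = 507 / 23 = 22.04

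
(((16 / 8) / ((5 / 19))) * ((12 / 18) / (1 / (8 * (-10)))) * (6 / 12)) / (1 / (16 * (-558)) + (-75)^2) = -1809408 / 50219999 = -0.04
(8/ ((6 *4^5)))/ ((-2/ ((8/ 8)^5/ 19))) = -1/ 29184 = -0.00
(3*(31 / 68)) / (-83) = -93 / 5644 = -0.02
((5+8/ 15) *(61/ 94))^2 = 25633969/ 1988100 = 12.89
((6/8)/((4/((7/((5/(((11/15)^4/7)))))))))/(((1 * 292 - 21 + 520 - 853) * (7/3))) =-0.00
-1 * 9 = -9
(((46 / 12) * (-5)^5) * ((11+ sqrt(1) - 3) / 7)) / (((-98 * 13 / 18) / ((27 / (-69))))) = -759375 / 8918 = -85.15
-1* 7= -7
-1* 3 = -3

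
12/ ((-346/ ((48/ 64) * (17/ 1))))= -153/ 346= -0.44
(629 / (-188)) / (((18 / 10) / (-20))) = 15725 / 423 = 37.17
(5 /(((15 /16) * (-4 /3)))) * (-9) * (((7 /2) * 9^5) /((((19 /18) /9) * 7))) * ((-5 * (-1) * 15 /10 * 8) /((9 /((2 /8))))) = 286978140 /19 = 15104112.63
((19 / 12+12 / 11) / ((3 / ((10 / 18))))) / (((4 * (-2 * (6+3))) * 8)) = -1765 / 2052864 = -0.00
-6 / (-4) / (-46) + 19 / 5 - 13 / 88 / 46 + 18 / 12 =106547 / 20240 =5.26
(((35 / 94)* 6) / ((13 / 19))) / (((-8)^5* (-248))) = 1995 / 4965269504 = 0.00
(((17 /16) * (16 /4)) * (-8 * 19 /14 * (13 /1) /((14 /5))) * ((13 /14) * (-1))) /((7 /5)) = 1364675 /9604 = 142.09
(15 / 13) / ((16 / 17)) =255 / 208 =1.23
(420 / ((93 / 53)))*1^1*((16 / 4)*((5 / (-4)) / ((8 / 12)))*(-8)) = 445200 / 31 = 14361.29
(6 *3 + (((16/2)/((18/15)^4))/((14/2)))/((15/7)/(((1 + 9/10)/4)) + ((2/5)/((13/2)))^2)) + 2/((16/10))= 7962205543/411014736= 19.37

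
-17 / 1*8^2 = -1088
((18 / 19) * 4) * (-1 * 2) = -144 / 19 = -7.58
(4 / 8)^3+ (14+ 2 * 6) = 209 / 8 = 26.12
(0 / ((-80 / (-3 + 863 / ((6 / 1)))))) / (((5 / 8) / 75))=0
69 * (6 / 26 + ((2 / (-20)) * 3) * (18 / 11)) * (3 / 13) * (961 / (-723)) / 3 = 4111158 / 2240095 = 1.84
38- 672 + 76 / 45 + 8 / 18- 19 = -9763 / 15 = -650.87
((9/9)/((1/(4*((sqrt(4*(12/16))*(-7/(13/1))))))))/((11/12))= -336*sqrt(3)/143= -4.07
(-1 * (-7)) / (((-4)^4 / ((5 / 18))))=35 / 4608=0.01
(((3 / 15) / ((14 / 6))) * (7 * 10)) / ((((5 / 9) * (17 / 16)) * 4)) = 216 / 85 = 2.54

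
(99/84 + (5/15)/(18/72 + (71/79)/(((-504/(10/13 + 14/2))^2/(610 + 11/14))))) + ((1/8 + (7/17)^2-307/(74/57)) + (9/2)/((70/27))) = -12567872879702106069/54081428284257080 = -232.39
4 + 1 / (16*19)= 1217 / 304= 4.00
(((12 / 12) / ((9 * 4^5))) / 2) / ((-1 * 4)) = -1 / 73728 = -0.00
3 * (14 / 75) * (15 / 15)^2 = 14 / 25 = 0.56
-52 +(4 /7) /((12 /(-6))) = -366 /7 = -52.29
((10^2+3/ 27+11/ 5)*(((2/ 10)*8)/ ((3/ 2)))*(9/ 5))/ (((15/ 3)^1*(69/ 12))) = 294656/ 43125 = 6.83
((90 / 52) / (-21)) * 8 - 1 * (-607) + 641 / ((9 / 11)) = 1138234 / 819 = 1389.79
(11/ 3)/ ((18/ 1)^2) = 11/ 972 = 0.01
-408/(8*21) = -17/7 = -2.43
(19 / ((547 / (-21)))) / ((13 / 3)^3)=-10773 / 1201759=-0.01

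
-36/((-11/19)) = 684/11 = 62.18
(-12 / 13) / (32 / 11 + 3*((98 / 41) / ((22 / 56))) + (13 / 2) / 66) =-64944 / 1495793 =-0.04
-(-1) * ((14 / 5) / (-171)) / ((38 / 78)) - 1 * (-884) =4786678 / 5415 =883.97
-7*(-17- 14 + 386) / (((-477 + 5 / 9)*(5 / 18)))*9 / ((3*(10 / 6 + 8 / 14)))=2536191 / 100768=25.17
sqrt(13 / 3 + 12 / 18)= sqrt(5)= 2.24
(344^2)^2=14003408896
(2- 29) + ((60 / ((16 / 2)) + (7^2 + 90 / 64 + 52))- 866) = -25059 / 32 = -783.09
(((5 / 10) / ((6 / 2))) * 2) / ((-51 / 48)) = -16 / 51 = -0.31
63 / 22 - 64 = -1345 / 22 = -61.14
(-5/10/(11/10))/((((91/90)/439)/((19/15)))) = -250230/1001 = -249.98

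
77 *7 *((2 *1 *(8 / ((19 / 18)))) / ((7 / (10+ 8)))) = 399168 / 19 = 21008.84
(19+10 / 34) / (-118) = -0.16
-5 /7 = -0.71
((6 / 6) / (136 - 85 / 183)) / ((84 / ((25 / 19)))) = 1525 / 13195196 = 0.00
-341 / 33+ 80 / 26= -283 / 39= -7.26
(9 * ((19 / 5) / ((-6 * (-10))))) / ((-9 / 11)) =-209 / 300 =-0.70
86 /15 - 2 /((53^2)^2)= 678581336 /118357215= 5.73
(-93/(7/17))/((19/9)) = -14229/133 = -106.98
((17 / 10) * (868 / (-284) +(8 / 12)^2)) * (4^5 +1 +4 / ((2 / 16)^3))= -87190229 / 6390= -13644.79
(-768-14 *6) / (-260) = 213 / 65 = 3.28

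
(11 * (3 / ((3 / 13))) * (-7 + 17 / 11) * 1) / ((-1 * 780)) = 1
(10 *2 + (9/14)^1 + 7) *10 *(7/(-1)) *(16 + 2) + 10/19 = -661760/19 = -34829.47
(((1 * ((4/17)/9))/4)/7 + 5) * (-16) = -85696/1071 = -80.01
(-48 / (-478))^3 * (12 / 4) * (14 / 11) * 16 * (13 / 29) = 120766464 / 4354962161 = 0.03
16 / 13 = 1.23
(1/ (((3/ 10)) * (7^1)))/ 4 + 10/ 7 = 65/ 42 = 1.55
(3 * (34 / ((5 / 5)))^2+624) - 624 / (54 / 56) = 31004 / 9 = 3444.89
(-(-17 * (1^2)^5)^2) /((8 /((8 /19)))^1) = -289 /19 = -15.21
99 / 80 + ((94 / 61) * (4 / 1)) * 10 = 306839 / 4880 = 62.88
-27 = -27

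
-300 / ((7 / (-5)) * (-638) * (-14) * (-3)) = -125 / 15631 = -0.01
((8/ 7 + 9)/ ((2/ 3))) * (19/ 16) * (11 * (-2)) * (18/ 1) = -400653/ 56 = -7154.52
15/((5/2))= 6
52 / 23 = 2.26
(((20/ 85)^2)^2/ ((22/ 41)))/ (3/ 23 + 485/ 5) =60352/ 1026222527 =0.00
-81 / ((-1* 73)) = 81 / 73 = 1.11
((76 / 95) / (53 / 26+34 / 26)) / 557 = 104 / 242295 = 0.00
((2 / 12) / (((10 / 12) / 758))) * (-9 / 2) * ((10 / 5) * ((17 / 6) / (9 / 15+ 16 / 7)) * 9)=-1217727 / 101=-12056.70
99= 99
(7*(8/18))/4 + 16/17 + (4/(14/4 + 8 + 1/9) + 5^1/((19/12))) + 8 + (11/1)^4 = 468598036/31977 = 14654.22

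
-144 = -144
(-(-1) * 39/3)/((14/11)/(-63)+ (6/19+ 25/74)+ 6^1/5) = 9047610/1276009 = 7.09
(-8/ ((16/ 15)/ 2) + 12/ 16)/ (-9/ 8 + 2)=-114/ 7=-16.29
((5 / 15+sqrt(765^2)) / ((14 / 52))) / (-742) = -4264 / 1113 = -3.83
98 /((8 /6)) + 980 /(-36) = 833 /18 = 46.28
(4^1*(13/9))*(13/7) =676/63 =10.73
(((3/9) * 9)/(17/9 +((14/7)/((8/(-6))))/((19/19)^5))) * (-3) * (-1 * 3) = 486/7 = 69.43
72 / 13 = 5.54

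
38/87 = 0.44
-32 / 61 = -0.52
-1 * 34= -34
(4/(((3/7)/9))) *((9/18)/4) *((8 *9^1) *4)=3024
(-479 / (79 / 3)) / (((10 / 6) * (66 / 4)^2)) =-1916 / 47795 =-0.04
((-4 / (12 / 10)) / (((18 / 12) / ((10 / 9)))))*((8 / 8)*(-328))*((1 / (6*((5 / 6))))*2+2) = 52480 / 27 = 1943.70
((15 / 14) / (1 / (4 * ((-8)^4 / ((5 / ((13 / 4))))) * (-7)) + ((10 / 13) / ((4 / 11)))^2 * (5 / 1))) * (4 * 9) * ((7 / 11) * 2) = 19382272 / 8833891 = 2.19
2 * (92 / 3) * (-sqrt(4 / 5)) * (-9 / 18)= 184 * sqrt(5) / 15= 27.43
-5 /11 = -0.45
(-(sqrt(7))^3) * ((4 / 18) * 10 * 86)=-3539.43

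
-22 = -22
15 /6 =5 /2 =2.50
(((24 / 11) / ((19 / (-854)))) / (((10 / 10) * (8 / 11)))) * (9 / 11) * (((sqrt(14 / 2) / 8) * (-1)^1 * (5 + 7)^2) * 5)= 2075220 * sqrt(7) / 209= 26270.41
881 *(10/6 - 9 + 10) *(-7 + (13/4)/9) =-421118/27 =-15596.96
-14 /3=-4.67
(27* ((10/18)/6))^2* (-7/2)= -175/8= -21.88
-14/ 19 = -0.74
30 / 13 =2.31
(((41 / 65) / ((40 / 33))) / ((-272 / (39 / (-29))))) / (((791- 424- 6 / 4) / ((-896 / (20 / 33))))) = -937629 / 90095750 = -0.01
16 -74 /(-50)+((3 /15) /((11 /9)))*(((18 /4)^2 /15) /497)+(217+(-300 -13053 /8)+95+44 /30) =-5250543611 /3280200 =-1600.68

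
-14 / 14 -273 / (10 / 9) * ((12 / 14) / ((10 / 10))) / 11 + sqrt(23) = -1108 / 55 + sqrt(23) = -15.35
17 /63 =0.27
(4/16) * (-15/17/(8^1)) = -15/544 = -0.03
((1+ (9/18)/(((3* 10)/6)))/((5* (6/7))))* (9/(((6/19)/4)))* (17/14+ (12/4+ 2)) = 18183/100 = 181.83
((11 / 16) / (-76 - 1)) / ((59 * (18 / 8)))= -0.00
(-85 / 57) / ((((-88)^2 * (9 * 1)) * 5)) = -17 / 3972672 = -0.00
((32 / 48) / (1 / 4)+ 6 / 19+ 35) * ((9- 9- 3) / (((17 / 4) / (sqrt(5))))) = -8660 * sqrt(5) / 323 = -59.95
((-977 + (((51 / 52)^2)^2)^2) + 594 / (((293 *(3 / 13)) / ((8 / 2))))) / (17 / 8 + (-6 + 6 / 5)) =73698019882120637735 / 209501993648709632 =351.78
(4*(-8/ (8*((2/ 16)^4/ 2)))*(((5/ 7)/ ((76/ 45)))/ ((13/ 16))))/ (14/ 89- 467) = 2624716800/ 71838221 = 36.54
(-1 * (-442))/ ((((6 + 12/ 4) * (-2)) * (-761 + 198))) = 221/ 5067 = 0.04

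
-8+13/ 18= -131/ 18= -7.28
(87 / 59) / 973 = 87 / 57407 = 0.00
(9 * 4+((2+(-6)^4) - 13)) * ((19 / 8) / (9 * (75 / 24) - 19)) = 25099 / 73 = 343.82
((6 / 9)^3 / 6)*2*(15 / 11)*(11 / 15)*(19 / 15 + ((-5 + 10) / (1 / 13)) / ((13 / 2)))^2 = 12.54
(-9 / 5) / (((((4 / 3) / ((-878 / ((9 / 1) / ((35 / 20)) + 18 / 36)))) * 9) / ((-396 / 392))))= -130383 / 5530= -23.58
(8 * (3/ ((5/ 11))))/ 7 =264/ 35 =7.54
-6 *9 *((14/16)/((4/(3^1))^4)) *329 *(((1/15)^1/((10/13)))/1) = -21825531/51200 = -426.28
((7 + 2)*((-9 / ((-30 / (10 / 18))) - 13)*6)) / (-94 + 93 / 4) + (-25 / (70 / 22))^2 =991903 / 13867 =71.53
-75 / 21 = -25 / 7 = -3.57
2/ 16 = 1/ 8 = 0.12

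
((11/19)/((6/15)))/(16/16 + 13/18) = 0.84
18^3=5832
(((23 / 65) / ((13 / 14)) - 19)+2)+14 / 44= -303031 / 18590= -16.30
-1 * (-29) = 29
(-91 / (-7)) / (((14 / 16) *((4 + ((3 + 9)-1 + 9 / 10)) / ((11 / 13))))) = 880 / 1113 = 0.79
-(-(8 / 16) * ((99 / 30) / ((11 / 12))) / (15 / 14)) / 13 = 42 / 325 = 0.13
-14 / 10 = -1.40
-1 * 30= -30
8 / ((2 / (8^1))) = 32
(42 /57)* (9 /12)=21 /38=0.55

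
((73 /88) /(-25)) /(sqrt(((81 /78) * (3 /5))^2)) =-949 /17820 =-0.05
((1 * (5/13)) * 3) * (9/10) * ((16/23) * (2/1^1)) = 432/299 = 1.44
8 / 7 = 1.14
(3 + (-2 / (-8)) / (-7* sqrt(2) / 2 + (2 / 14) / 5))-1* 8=-600265 / 120046-8575* sqrt(2) / 240092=-5.05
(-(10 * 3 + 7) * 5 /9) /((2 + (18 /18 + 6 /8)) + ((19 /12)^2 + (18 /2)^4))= -592 /189137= -0.00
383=383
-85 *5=-425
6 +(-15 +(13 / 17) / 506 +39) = 258073 / 8602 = 30.00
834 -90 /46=832.04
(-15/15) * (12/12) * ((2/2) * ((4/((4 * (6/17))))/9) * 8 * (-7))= 476/27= 17.63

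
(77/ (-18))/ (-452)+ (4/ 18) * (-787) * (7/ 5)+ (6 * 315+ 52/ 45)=7441369/ 4520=1646.32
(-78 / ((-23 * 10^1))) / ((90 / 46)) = 13 / 75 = 0.17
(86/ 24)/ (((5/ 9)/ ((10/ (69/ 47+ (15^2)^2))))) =2021/ 1586296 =0.00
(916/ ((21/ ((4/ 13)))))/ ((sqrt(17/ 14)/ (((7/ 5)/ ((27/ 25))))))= 18320 *sqrt(238)/ 17901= 15.79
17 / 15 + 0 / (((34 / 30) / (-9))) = 17 / 15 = 1.13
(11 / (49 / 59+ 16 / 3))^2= 3790809 / 1190281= 3.18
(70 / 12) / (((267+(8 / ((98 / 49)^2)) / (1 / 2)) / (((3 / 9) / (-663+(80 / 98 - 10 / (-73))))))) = -0.00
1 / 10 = 0.10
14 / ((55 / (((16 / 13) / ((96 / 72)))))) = 168 / 715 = 0.23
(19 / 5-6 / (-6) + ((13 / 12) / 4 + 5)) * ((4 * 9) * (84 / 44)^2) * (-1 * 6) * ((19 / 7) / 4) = -5379.82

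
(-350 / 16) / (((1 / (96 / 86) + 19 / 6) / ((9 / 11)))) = -630 / 143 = -4.41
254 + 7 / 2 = 515 / 2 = 257.50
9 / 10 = 0.90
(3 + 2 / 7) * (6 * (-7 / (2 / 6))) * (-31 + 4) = 11178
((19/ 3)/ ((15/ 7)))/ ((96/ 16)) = 133/ 270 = 0.49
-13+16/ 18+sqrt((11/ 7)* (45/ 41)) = -109/ 9+3* sqrt(15785)/ 287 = -10.80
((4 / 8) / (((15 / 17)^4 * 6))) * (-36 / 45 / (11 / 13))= -1085773 / 8353125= -0.13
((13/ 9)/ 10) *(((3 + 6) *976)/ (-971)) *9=-57096/ 4855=-11.76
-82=-82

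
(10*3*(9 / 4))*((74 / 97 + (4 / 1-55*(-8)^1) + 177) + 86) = 9268155 / 194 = 47773.99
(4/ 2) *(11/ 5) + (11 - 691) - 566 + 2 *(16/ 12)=-1238.93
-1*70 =-70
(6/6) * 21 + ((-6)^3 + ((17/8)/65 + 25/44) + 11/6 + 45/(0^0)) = -2532229/17160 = -147.57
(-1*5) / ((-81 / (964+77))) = 1735 / 27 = 64.26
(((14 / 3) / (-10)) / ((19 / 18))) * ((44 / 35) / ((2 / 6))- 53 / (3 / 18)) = 65988 / 475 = 138.92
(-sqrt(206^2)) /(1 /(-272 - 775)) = 215682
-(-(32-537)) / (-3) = 505 / 3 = 168.33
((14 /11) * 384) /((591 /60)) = 107520 /2167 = 49.62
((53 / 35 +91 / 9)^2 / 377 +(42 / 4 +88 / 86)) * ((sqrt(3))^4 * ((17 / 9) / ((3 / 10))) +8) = 3707770249223 / 4825609425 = 768.35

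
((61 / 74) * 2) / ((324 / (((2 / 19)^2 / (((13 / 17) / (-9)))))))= -1037 / 1562769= -0.00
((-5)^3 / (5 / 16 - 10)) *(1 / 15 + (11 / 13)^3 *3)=4967360 / 204321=24.31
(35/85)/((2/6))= 21/17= 1.24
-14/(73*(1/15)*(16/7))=-735/584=-1.26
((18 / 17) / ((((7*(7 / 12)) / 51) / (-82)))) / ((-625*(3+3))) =8856 / 30625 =0.29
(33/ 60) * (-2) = -11/ 10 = -1.10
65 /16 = 4.06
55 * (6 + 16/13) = 5170/13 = 397.69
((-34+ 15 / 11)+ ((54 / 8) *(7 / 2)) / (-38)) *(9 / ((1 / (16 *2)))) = -2001870 / 209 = -9578.33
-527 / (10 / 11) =-5797 / 10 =-579.70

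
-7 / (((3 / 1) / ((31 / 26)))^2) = -6727 / 6084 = -1.11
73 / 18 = 4.06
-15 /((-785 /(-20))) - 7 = -1159 /157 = -7.38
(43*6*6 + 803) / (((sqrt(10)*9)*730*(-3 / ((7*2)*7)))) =-115199*sqrt(10) / 98550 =-3.70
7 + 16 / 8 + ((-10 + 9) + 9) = 17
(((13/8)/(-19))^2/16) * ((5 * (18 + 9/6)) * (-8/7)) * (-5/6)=54925/1293824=0.04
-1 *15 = -15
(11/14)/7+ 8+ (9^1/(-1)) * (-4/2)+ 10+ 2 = 3735/98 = 38.11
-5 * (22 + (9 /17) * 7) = -2185 /17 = -128.53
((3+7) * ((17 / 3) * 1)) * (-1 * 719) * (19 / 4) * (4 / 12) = -64510.28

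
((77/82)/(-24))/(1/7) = -539/1968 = -0.27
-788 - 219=-1007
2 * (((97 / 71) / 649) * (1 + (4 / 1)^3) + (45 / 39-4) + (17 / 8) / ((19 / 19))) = -2800205 / 2396108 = -1.17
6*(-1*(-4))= 24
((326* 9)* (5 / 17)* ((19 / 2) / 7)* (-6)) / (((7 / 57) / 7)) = -47662830 / 119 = -400527.98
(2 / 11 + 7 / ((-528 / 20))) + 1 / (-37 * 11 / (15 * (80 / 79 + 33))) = -515813 / 385836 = -1.34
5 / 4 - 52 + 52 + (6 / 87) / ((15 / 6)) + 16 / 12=4543 / 1740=2.61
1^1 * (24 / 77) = 0.31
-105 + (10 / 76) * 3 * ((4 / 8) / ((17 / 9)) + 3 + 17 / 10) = -33282 / 323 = -103.04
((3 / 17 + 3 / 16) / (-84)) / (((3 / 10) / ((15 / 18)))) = -275 / 22848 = -0.01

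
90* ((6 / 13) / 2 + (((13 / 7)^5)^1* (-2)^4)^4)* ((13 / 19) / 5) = 291449177596746391233046434678 / 1516053059654628019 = 192242069458.40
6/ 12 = 1/ 2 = 0.50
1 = 1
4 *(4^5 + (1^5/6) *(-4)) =12280/3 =4093.33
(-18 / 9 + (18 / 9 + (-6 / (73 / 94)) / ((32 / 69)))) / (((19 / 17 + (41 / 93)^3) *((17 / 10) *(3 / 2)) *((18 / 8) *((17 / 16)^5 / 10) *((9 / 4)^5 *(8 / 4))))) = -43223572419706880 / 279743896517200281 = -0.15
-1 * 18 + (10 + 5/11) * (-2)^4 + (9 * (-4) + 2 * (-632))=-12658/11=-1150.73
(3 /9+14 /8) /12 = 25 /144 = 0.17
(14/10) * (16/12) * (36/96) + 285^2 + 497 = 817227/10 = 81722.70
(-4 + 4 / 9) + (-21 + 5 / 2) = -397 / 18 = -22.06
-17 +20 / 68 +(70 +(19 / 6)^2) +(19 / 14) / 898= 60901793 / 961758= 63.32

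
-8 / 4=-2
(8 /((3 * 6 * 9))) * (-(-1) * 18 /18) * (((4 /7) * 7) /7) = 16 /567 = 0.03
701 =701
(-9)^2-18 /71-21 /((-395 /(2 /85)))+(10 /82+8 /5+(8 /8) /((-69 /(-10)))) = 557139778208 /6743840925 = 82.61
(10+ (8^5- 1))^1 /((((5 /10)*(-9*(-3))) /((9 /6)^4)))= 98331 /8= 12291.38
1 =1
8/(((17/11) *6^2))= 22/153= 0.14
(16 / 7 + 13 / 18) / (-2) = -379 / 252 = -1.50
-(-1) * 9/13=9/13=0.69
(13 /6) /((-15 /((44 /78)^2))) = -242 /5265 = -0.05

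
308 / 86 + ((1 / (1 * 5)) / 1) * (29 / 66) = 52067 / 14190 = 3.67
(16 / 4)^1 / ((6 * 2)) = 1 / 3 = 0.33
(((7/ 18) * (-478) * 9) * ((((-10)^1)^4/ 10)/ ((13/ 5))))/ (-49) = 1195000/ 91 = 13131.87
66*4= 264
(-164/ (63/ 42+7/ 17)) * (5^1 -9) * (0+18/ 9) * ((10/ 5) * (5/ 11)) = 89216/ 143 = 623.89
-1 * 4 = -4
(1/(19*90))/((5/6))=0.00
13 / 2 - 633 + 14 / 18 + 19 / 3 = -11149 / 18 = -619.39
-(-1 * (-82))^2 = -6724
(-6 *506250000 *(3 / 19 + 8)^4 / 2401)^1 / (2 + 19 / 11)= -19285715882812500000 / 12828929561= -1503298914.47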